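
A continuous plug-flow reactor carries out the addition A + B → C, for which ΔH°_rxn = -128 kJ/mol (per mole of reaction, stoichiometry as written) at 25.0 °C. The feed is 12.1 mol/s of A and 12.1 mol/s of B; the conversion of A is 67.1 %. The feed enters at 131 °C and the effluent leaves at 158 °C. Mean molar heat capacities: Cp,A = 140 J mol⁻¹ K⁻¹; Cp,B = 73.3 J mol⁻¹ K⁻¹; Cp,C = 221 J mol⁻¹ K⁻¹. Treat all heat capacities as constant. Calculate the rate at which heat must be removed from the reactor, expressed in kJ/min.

Q_out = 57700 kJ/min

Extent of reaction ξ = 0.671 × 12.1 = 8.1191 mol/s
Reaction term: ξ·ΔH°_rxn = 8.1191 × -128 = -1039.2 kJ/s
Sensible, feed 131→25 °C: -273.58 kJ/s
Outlet flows (mol/s): A 3.9809, B 3.9809, C 8.1191
Sensible, products 25→158 °C: 351.58 kJ/s
Q = ΔH = -961.24 kJ/s = -961.24 kW
Heat removed = 57675 kJ/min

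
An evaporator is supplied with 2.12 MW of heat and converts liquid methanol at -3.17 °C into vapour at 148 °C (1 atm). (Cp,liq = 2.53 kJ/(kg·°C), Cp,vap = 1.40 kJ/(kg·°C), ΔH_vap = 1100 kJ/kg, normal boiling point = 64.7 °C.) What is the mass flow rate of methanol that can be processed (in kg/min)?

ṁ = 91.6 kg/min

Δh = 2.53×(64.7−-3.17) + 1100 + 1.40×(148−64.7) = 1388.3 kJ/kg
Q = 2.12 MW = 2120 kJ/s = 127200 kJ/min
ṁ = Q/Δh = 127200 / 1388.3 = 91.621 kg/min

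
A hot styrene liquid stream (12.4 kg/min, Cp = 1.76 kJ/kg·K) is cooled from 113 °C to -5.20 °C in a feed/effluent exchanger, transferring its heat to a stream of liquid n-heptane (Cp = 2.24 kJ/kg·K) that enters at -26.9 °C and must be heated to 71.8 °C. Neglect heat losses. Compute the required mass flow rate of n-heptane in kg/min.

ṁ_c = 11.7 kg/min

Heat released by hot stream: Q = 12.4 × 1.76 × (113 − -5.20) = 2579.6 kJ/min
Energy balance on cold side (adiabatic exchanger): Q = ṁ_c·Cp_c·(T_c,out − T_c,in)
ṁ_c = 2579.6 / [2.24 × (71.8 − -26.9)] = 11.668 kg/min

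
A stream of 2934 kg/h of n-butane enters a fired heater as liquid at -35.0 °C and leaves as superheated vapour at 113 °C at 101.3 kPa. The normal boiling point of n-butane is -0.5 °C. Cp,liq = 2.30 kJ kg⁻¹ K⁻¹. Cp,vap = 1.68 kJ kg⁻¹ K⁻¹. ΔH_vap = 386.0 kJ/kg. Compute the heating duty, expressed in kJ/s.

Q = 535 kJ/s

liquid -35.0→-0.5 °C: 79.35 kJ/kg
vaporisation at -0.5 °C: 386 kJ/kg
vapour -0.5→113 °C: 190.68 kJ/kg
Δh = 79.35 + 386 + 190.68 = 656.03 kJ/kg
Q = ṁ·Δh = 2934 kg/h × 656.03 kJ/kg = 1.9248e+06 kJ/h
|Q| = 534.66 kW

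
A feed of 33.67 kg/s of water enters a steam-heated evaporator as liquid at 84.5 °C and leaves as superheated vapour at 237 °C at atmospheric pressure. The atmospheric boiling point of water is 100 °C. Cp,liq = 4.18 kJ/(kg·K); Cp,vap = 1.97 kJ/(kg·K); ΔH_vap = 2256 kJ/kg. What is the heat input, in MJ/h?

liquid 84.5→100 °C: 64.79 kJ/kg
vaporisation at 100 °C: 2256 kJ/kg
vapour 100→237 °C: 269.89 kJ/kg
Δh = 64.79 + 2256 + 269.89 = 2590.7 kJ/kg
Q = ṁ·Δh = 33.67 kg/s × 2590.7 kJ/kg = 87228 kJ/s
|Q| = 87228 kW = 314020 MJ/h

Q = 314000 MJ/h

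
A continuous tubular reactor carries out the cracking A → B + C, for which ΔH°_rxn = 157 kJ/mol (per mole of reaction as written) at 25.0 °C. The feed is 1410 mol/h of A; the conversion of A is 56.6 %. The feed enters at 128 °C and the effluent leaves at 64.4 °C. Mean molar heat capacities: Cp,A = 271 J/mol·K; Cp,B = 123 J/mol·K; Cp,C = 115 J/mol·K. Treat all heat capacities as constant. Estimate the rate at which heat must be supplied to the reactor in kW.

Extent of reaction ξ = 0.566 × 1410 = 798.06 mol/h
Reaction term: ξ·ΔH°_rxn = 798.06 × 157 = 125300 kJ/h
Sensible, feed 128→25 °C: -39357 kJ/h
Outlet flows (mol/h): A 611.94, B 798.06, C 798.06
Sensible, products 25→64.4 °C: 14017 kJ/h
Q = ΔH = 99956 kJ/h = 27.765 kW
Heat supplied = 27.765 kW

Q_in = 27.8 kW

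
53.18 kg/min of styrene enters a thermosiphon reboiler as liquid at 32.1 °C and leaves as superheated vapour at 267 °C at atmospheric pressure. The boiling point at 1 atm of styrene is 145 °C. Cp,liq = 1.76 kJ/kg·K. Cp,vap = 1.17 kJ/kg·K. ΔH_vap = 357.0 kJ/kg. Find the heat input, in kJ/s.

liquid 32.1→145 °C: 198.7 kJ/kg
vaporisation at 145 °C: 357 kJ/kg
vapour 145→267 °C: 142.74 kJ/kg
Δh = 198.7 + 357 + 142.74 = 698.44 kJ/kg
Q = ṁ·Δh = 53.18 kg/min × 698.44 kJ/kg = 37143 kJ/min
|Q| = 619.05 kW

Q = 619 kJ/s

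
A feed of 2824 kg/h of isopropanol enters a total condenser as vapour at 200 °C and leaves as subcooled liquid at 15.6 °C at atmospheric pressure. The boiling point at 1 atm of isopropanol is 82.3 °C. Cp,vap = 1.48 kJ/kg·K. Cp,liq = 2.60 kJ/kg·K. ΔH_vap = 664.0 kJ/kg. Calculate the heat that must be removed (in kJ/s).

Q_c = 794 kJ/s

vapour 200→82.3 °C: -174.2 kJ/kg
condensation at 82.3 °C: -664 kJ/kg
liquid 82.3→15.6 °C: -173.42 kJ/kg
Δh = -174.2 + -664 + -173.42 = -1011.6 kJ/kg
Q = ṁ·Δh = 2824 kg/h × -1011.6 kJ/kg = -2.8568e+06 kJ/h
|Q| = 793.56 kW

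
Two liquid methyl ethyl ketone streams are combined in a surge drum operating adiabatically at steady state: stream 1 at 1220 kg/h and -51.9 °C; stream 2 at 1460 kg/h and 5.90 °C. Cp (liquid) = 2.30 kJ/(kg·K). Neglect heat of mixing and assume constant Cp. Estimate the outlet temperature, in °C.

T_out = -20.4 °C

Adiabatic, steady state ⇒ Σ ṁᵢCp,ᵢ(T_out − Tᵢ) = 0
Σ ṁᵢCp,ᵢTᵢ = 1220×2.30×-51.9 + 1460×2.30×5.90 = -125820
Σ ṁᵢCp,ᵢ = 1220×2.30 + 1460×2.30 = 6164
T_out = -125820 / 6164 = -20.412 °C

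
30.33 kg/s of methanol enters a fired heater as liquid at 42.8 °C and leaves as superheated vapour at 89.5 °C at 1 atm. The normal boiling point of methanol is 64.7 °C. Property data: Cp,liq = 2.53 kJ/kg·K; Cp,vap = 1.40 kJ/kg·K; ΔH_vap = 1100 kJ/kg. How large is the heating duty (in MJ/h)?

liquid 42.8→64.7 °C: 55.407 kJ/kg
vaporisation at 64.7 °C: 1100 kJ/kg
vapour 64.7→89.5 °C: 34.72 kJ/kg
Δh = 55.407 + 1100 + 34.72 = 1190.1 kJ/kg
Q = ṁ·Δh = 30.33 kg/s × 1190.1 kJ/kg = 36097 kJ/s
|Q| = 36097 kW = 129950 MJ/h

Q = 130000 MJ/h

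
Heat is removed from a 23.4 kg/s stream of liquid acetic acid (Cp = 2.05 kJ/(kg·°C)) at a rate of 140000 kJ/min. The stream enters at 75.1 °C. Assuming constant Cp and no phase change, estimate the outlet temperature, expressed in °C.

T_out = 26.5 °C

Q = 140000 kJ/min = 2333.3 kJ/s
ΔT = Q/(ṁ·Cp) = 2333.3/(23.4×2.05) = 48.642 K
T_out = 75.1 − 48.642 = 26.458 °C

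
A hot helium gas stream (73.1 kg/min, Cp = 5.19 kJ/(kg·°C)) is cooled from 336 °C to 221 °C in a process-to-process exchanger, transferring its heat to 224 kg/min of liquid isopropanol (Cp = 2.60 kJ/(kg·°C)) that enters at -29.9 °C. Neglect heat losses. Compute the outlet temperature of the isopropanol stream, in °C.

Heat released by hot stream: Q = 73.1 × 5.19 × (336 − 221) = 43630 kJ/min
Energy balance on cold side (adiabatic exchanger): Q = ṁ_c·Cp_c·(T_c,out − T_c,in)
T_c,out = -29.9 + 43630/(224 × 2.60) = 45.014 °C

T_c,out = 45.0 °C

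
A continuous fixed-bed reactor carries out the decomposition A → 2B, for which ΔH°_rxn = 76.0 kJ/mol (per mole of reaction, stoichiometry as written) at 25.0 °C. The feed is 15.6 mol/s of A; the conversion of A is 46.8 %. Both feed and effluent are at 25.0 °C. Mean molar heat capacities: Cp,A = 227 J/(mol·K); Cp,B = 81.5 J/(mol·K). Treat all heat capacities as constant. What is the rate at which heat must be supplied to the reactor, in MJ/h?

Extent of reaction ξ = 0.468 × 15.6 = 7.3008 mol/s
Reaction term: ξ·ΔH°_rxn = 7.3008 × 76.0 = 554.86 kJ/s
Q = ΔH = 554.86 kJ/s = 554.86 kW
Heat supplied = 1997.5 MJ/h

Q_in = 2000 MJ/h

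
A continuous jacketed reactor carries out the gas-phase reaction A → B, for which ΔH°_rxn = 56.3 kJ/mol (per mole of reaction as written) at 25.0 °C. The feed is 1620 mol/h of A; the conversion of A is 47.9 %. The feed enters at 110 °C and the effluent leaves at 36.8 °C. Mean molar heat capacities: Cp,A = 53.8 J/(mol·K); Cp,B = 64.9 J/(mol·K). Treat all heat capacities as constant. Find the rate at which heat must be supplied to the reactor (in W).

Q_in = 10400 W

Extent of reaction ξ = 0.479 × 1620 = 775.98 mol/h
Reaction term: ξ·ΔH°_rxn = 775.98 × 56.3 = 43688 kJ/h
Sensible, feed 110→25 °C: -7408.3 kJ/h
Outlet flows (mol/h): A 844.02, B 775.98
Sensible, products 25→36.8 °C: 1130.1 kJ/h
Q = ΔH = 37409 kJ/h = 10.392 kW
Heat supplied = 10392 W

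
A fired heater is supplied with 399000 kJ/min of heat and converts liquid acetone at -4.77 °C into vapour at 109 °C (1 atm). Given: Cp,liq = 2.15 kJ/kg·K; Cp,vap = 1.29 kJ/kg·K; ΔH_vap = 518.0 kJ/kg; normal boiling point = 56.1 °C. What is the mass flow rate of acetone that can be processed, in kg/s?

Δh = 2.15×(56.1−-4.77) + 518.0 + 1.29×(109−56.1) = 717.11 kJ/kg
Q = 399000 kJ/min = 6650 kJ/s = 6650 kJ/s
ṁ = Q/Δh = 6650 / 717.11 = 9.2733 kg/s

ṁ = 9.27 kg/s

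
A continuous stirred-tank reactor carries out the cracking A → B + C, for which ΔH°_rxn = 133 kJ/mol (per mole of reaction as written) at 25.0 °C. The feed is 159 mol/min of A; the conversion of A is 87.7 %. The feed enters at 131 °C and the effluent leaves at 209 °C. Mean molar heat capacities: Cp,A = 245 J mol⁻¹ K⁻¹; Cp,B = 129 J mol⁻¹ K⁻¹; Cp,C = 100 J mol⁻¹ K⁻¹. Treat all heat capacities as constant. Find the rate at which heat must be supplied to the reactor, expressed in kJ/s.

Q_in = 353 kJ/s

Extent of reaction ξ = 0.877 × 159 = 139.44 mol/min
Reaction term: ξ·ΔH°_rxn = 139.44 × 133 = 18546 kJ/min
Sensible, feed 131→25 °C: -4129.2 kJ/min
Outlet flows (mol/min): A 19.557, B 139.44, C 139.44
Sensible, products 25→209 °C: 6757.2 kJ/min
Q = ΔH = 21174 kJ/min = 352.9 kW
Heat supplied = 352.9 kJ/s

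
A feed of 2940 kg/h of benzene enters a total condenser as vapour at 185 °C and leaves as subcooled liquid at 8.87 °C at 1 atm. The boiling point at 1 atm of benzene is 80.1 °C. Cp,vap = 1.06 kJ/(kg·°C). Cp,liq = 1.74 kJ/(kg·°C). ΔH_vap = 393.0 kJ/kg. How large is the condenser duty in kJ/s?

vapour 185→80.1 °C: -111.19 kJ/kg
condensation at 80.1 °C: -393 kJ/kg
liquid 80.1→8.87 °C: -123.94 kJ/kg
Δh = -111.19 + -393 + -123.94 = -628.13 kJ/kg
Q = ṁ·Δh = 2940 kg/h × -628.13 kJ/kg = -1.8467e+06 kJ/h
|Q| = 512.98 kW

Q_c = 513 kJ/s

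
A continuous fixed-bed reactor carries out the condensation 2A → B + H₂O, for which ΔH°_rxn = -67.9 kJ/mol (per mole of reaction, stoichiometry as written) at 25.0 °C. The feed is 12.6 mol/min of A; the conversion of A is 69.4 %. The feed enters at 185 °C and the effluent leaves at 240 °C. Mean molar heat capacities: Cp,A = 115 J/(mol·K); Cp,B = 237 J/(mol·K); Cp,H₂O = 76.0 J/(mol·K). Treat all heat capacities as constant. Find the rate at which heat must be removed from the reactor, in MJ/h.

Q_out = 8.35 MJ/h

Extent of reaction ξ = 0.694 × 12.6 / 2 = 4.3722 mol/min
Reaction term: ξ·ΔH°_rxn = 4.3722 × -67.9 = -296.87 kJ/min
Sensible, feed 185→25 °C: -231.84 kJ/min
Outlet flows (mol/min): A 3.8556, B 4.3722, H₂O 4.3722
Sensible, products 25→240 °C: 389.56 kJ/min
Q = ΔH = -139.16 kJ/min = -2.3193 kW
Heat removed = 8.3493 MJ/h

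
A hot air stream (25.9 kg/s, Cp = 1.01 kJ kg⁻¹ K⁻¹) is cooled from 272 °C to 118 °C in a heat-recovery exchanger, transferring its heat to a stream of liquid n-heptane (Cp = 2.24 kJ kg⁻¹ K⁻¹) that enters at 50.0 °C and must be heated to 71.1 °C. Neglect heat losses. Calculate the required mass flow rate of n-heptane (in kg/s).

ṁ_c = 85.2 kg/s

Heat released by hot stream: Q = 25.9 × 1.01 × (272 − 118) = 4028.5 kJ/s
Energy balance on cold side (adiabatic exchanger): Q = ṁ_c·Cp_c·(T_c,out − T_c,in)
ṁ_c = 4028.5 / [2.24 × (71.1 − 50.0)] = 85.234 kg/s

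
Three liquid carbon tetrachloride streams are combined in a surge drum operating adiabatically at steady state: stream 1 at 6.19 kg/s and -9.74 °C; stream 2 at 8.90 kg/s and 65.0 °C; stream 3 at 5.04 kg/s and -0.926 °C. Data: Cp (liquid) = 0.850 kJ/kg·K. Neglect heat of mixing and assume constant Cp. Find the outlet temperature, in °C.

No heat crosses the boundary, so H_out = H_in.
Σ ṁᵢCp,ᵢTᵢ = 6.19×0.850×-9.74 + 8.90×0.850×65.0 + 5.04×0.850×-0.926 = 436.51
Σ ṁᵢCp,ᵢ = 6.19×0.850 + 8.90×0.850 + 5.04×0.850 = 17.111
T_out = 436.51 / 17.111 = 25.511 °C

T_out = 25.5 °C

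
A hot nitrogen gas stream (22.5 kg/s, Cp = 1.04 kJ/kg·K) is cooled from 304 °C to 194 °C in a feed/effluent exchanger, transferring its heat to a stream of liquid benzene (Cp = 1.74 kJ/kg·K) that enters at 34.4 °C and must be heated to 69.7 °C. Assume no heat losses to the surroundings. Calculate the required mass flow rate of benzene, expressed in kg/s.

ṁ_c = 41.9 kg/s

Heat released by hot stream: Q = 22.5 × 1.04 × (304 − 194) = 2574 kJ/s
Energy balance on cold side (adiabatic exchanger): Q = ṁ_c·Cp_c·(T_c,out − T_c,in)
ṁ_c = 2574 / [1.74 × (69.7 − 34.4)] = 41.907 kg/s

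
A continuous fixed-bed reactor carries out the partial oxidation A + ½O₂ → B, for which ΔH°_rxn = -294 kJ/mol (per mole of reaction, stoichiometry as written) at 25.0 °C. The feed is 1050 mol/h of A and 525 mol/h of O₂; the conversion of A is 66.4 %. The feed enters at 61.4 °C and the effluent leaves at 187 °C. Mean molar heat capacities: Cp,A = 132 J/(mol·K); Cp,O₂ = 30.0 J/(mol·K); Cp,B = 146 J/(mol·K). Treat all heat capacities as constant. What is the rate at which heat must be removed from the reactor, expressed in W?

Extent of reaction ξ = 0.664 × 1050 = 697.2 mol/h
Reaction term: ξ·ΔH°_rxn = 697.2 × -294 = -204980 kJ/h
Sensible, feed 61.4→25 °C: -5618.3 kJ/h
Outlet flows (mol/h): A 352.8, O₂ 176.4, B 697.2
Sensible, products 25→187 °C: 24892 kJ/h
Q = ΔH = -185700 kJ/h = -51.584 kW
Heat removed = 51584 W

Q_out = 51600 W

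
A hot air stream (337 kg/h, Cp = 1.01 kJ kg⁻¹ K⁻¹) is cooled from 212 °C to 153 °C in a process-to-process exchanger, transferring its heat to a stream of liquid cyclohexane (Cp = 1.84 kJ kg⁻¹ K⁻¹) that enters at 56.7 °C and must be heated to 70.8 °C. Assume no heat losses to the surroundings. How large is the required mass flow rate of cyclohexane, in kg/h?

ṁ_c = 774 kg/h

Heat released by hot stream: Q = 337 × 1.01 × (212 − 153) = 20082 kJ/h
Energy balance on cold side (adiabatic exchanger): Q = ṁ_c·Cp_c·(T_c,out − T_c,in)
ṁ_c = 20082 / [1.84 × (70.8 − 56.7)] = 774.05 kg/h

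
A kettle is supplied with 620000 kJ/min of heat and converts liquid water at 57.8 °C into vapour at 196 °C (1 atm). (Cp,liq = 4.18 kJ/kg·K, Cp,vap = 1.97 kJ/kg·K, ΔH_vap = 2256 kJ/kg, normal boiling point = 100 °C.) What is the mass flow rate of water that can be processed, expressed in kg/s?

Δh = 4.18×(100−57.8) + 2256 + 1.97×(196−100) = 2621.5 kJ/kg
Q = 620000 kJ/min = 10333 kJ/s = 10333 kJ/s
ṁ = Q/Δh = 10333 / 2621.5 = 3.9417 kg/s

ṁ = 3.94 kg/s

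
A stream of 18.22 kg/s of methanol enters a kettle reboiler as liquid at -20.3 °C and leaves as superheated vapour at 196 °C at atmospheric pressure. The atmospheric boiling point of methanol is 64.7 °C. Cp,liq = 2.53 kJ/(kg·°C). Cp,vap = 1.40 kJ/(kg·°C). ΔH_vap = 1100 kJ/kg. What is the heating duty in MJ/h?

liquid -20.3→64.7 °C: 215.05 kJ/kg
vaporisation at 64.7 °C: 1100 kJ/kg
vapour 64.7→196 °C: 183.82 kJ/kg
Δh = 215.05 + 1100 + 183.82 = 1498.9 kJ/kg
Q = ṁ·Δh = 18.22 kg/s × 1498.9 kJ/kg = 27309 kJ/s
|Q| = 27309 kW = 98314 MJ/h

Q = 98300 MJ/h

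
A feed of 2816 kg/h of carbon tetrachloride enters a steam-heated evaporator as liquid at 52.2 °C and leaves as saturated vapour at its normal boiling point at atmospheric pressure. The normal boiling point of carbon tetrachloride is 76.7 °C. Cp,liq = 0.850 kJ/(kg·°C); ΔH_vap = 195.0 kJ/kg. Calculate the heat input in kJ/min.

liquid 52.2→76.7 °C: 20.825 kJ/kg
vaporisation at 76.7 °C: 195 kJ/kg
Δh = 20.825 + 195 = 215.82 kJ/kg
Q = ṁ·Δh = 2816 kg/h × 215.82 kJ/kg = 607760 kJ/h
|Q| = 168.82 kW = 10129 kJ/min

Q = 10100 kJ/min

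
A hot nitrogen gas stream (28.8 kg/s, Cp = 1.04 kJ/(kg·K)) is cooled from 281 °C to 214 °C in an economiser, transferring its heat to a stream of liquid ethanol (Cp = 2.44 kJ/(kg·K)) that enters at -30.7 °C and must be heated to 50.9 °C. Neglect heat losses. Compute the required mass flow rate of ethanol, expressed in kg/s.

Heat released by hot stream: Q = 28.8 × 1.04 × (281 − 214) = 2006.8 kJ/s
Energy balance on cold side (adiabatic exchanger): Q = ṁ_c·Cp_c·(T_c,out − T_c,in)
ṁ_c = 2006.8 / [2.44 × (50.9 − -30.7)] = 10.079 kg/s

ṁ_c = 10.1 kg/s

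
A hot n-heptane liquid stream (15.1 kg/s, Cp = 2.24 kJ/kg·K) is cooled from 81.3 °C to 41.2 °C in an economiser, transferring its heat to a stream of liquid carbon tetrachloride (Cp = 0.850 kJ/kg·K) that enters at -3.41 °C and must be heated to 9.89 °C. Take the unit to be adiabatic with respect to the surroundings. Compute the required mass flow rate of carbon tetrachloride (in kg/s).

ṁ_c = 120 kg/s

Heat released by hot stream: Q = 15.1 × 2.24 × (81.3 − 41.2) = 1356.3 kJ/s
Energy balance on cold side (adiabatic exchanger): Q = ṁ_c·Cp_c·(T_c,out − T_c,in)
ṁ_c = 1356.3 / [0.850 × (9.89 − -3.41)] = 119.98 kg/s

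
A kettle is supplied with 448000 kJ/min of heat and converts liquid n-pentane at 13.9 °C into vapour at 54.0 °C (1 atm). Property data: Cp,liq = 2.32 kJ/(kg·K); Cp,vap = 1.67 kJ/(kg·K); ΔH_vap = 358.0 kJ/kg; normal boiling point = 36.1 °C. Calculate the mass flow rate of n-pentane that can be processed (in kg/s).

Δh = 2.32×(36.1−13.9) + 358.0 + 1.67×(54.0−36.1) = 439.4 kJ/kg
Q = 448000 kJ/min = 7466.7 kJ/s = 7466.7 kJ/s
ṁ = Q/Δh = 7466.7 / 439.4 = 16.993 kg/s

ṁ = 17.0 kg/s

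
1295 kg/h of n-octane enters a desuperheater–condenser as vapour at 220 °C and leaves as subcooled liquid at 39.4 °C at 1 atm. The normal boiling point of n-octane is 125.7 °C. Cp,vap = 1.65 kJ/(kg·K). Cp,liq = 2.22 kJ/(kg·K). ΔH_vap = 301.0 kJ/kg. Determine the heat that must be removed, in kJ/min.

vapour 220→125.7 °C: -155.59 kJ/kg
condensation at 125.7 °C: -301 kJ/kg
liquid 125.7→39.4 °C: -191.59 kJ/kg
Δh = -155.59 + -301 + -191.59 = -648.18 kJ/kg
Q = ṁ·Δh = 1295 kg/h × -648.18 kJ/kg = -839390 kJ/h
|Q| = 233.17 kW = 13990 kJ/min

Q_c = 14000 kJ/min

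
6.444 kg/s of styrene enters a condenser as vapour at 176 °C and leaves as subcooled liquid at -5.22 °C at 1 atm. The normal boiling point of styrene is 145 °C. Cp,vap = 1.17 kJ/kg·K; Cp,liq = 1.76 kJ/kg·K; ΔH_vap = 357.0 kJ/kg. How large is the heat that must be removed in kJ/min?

vapour 176→145 °C: -36.27 kJ/kg
condensation at 145 °C: -357 kJ/kg
liquid 145→-5.22 °C: -264.39 kJ/kg
Δh = -36.27 + -357 + -264.39 = -657.66 kJ/kg
Q = ṁ·Δh = 6.444 kg/s × -657.66 kJ/kg = -4237.9 kJ/s
|Q| = 4237.9 kW = 254280 kJ/min

Q_c = 254000 kJ/min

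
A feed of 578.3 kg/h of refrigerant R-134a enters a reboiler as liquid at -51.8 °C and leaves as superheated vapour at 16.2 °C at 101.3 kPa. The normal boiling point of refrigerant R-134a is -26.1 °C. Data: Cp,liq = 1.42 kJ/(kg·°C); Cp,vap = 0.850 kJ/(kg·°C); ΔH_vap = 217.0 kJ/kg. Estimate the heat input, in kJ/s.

liquid -51.8→-26.1 °C: 36.494 kJ/kg
vaporisation at -26.1 °C: 217 kJ/kg
vapour -26.1→16.2 °C: 35.955 kJ/kg
Δh = 36.494 + 217 + 35.955 = 289.45 kJ/kg
Q = ṁ·Δh = 578.3 kg/h × 289.45 kJ/kg = 167390 kJ/h
|Q| = 46.497 kW

Q = 46.5 kJ/s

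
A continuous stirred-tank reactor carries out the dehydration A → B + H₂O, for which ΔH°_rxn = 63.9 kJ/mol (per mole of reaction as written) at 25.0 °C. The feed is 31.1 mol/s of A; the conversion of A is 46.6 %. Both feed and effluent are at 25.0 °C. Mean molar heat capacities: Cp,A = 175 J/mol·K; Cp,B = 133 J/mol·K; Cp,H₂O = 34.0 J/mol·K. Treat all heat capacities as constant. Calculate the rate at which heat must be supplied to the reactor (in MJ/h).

Q_in = 3330 MJ/h

Extent of reaction ξ = 0.466 × 31.1 = 14.493 mol/s
Reaction term: ξ·ΔH°_rxn = 14.493 × 63.9 = 926.08 kJ/s
Q = ΔH = 926.08 kJ/s = 926.08 kW
Heat supplied = 3333.9 MJ/h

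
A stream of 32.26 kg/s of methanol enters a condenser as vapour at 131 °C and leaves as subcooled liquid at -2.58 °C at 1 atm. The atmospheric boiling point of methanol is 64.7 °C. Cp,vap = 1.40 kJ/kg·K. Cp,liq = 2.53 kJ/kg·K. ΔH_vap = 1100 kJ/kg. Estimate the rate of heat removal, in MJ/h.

vapour 131→64.7 °C: -92.82 kJ/kg
condensation at 64.7 °C: -1100 kJ/kg
liquid 64.7→-2.58 °C: -170.22 kJ/kg
Δh = -92.82 + -1100 + -170.22 = -1363 kJ/kg
Q = ṁ·Δh = 32.26 kg/s × -1363 kJ/kg = -43972 kJ/s
|Q| = 43972 kW = 158300 MJ/h

Q_c = 158000 MJ/h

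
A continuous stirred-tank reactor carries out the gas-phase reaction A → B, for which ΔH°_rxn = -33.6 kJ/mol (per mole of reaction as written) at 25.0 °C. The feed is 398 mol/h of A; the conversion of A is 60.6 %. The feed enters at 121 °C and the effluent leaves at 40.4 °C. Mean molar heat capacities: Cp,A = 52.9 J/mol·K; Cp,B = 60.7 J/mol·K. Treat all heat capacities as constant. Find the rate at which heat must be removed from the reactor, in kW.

Extent of reaction ξ = 0.606 × 398 = 241.19 mol/h
Reaction term: ξ·ΔH°_rxn = 241.19 × -33.6 = -8103.9 kJ/h
Sensible, feed 121→25 °C: -2021.2 kJ/h
Outlet flows (mol/h): A 156.81, B 241.19
Sensible, products 25→40.4 °C: 353.21 kJ/h
Q = ΔH = -9771.9 kJ/h = -2.7144 kW
Heat removed = 2.7144 kW

Q_out = 2.71 kW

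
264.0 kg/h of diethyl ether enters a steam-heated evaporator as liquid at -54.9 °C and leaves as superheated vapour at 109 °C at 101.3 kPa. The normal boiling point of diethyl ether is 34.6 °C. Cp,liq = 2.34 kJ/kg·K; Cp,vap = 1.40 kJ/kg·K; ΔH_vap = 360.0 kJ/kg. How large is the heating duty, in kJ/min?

Q = 2960 kJ/min

liquid -54.9→34.6 °C: 209.43 kJ/kg
vaporisation at 34.6 °C: 360 kJ/kg
vapour 34.6→109 °C: 104.16 kJ/kg
Δh = 209.43 + 360 + 104.16 = 673.59 kJ/kg
Q = ṁ·Δh = 264.0 kg/h × 673.59 kJ/kg = 177830 kJ/h
|Q| = 49.397 kW = 2963.8 kJ/min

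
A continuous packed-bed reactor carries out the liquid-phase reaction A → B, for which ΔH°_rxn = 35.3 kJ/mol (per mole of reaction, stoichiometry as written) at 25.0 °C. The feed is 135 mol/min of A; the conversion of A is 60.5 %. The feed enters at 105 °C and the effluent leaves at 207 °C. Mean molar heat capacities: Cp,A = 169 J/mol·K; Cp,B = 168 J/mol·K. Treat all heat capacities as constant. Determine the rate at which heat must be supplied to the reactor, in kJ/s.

Q_in = 86.6 kJ/s

Extent of reaction ξ = 0.605 × 135 = 81.675 mol/min
Reaction term: ξ·ΔH°_rxn = 81.675 × 35.3 = 2883.1 kJ/min
Sensible, feed 105→25 °C: -1825.2 kJ/min
Outlet flows (mol/min): A 53.325, B 81.675
Sensible, products 25→207 °C: 4137.5 kJ/min
Q = ΔH = 5195.4 kJ/min = 86.59 kW
Heat supplied = 86.59 kJ/s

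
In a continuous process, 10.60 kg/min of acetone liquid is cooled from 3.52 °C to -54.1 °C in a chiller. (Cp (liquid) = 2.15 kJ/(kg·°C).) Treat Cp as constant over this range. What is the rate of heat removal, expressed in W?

Q_c = 21900 W

Q = ṁ·Cp·ΔT = 10.60 × 2.15 × (-54.1 − 3.52) = -1313.2 kJ/min
Converting: 1313.2 / 60 s = 21.886 kW
Cooling duty = 21886 W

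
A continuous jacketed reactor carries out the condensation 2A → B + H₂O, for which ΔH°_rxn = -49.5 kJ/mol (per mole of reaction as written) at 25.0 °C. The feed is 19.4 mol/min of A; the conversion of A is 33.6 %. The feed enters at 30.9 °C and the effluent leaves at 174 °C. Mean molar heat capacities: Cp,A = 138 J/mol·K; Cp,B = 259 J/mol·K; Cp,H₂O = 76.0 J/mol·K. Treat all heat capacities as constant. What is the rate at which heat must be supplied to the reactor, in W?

Q_in = 4170 W

Extent of reaction ξ = 0.336 × 19.4 / 2 = 3.2592 mol/min
Reaction term: ξ·ΔH°_rxn = 3.2592 × -49.5 = -161.33 kJ/min
Sensible, feed 30.9→25 °C: -15.795 kJ/min
Outlet flows (mol/min): A 12.882, B 3.2592, H₂O 3.2592
Sensible, products 25→174 °C: 427.55 kJ/min
Q = ΔH = 250.43 kJ/min = 4.1738 kW
Heat supplied = 4173.8 W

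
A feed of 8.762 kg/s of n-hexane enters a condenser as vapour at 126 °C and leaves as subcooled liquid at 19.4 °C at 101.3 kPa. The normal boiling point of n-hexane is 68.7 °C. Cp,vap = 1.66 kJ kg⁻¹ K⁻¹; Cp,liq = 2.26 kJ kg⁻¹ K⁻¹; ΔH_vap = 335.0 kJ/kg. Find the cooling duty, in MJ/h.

Q_c = 17100 MJ/h

vapour 126→68.7 °C: -95.118 kJ/kg
condensation at 68.7 °C: -335 kJ/kg
liquid 68.7→19.4 °C: -111.42 kJ/kg
Δh = -95.118 + -335 + -111.42 = -541.54 kJ/kg
Q = ṁ·Δh = 8.762 kg/s × -541.54 kJ/kg = -4744.9 kJ/s
|Q| = 4744.9 kW = 17082 MJ/h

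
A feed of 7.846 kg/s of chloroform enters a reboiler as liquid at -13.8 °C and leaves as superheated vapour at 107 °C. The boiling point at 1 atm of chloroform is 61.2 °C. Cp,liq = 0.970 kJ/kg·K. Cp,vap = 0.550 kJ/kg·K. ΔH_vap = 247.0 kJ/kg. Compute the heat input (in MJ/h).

Q = 9740 MJ/h

liquid -13.8→61.2 °C: 72.75 kJ/kg
vaporisation at 61.2 °C: 247 kJ/kg
vapour 61.2→107 °C: 25.19 kJ/kg
Δh = 72.75 + 247 + 25.19 = 344.94 kJ/kg
Q = ṁ·Δh = 7.846 kg/s × 344.94 kJ/kg = 2706.4 kJ/s
|Q| = 2706.4 kW = 9743 MJ/h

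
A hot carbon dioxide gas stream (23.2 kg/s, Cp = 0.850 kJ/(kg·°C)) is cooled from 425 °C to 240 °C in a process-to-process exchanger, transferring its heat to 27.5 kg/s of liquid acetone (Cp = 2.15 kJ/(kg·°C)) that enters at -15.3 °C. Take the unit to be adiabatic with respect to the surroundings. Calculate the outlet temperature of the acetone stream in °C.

T_c,out = 46.4 °C

Heat released by hot stream: Q = 23.2 × 0.850 × (425 − 240) = 3648.2 kJ/s
Energy balance on cold side (adiabatic exchanger): Q = ṁ_c·Cp_c·(T_c,out − T_c,in)
T_c,out = -15.3 + 3648.2/(27.5 × 2.15) = 46.403 °C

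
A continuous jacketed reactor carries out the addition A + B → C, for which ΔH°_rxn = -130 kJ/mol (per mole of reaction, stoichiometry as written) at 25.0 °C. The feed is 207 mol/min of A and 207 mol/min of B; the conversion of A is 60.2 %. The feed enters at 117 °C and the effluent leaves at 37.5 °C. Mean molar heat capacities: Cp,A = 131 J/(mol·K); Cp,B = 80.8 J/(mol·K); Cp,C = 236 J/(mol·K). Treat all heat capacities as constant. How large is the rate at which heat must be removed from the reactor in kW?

Q_out = 327 kW

Extent of reaction ξ = 0.602 × 207 = 124.61 mol/min
Reaction term: ξ·ΔH°_rxn = 124.61 × -130 = -16200 kJ/min
Sensible, feed 117→25 °C: -4033.5 kJ/min
Outlet flows (mol/min): A 82.386, B 82.386, C 124.61
Sensible, products 25→37.5 °C: 585.73 kJ/min
Q = ΔH = -19648 kJ/min = -327.46 kW
Heat removed = 327.46 kW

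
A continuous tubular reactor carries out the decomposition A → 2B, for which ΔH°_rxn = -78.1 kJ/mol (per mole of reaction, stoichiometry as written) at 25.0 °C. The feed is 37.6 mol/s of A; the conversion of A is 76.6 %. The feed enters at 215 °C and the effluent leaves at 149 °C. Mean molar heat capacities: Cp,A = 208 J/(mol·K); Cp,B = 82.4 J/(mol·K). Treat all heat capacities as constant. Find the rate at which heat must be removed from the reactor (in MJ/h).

Q_out = 10500 MJ/h

Extent of reaction ξ = 0.766 × 37.6 = 28.802 mol/s
Reaction term: ξ·ΔH°_rxn = 28.802 × -78.1 = -2249.4 kJ/s
Sensible, feed 215→25 °C: -1486 kJ/s
Outlet flows (mol/s): A 8.7984, B 57.603
Sensible, products 25→149 °C: 815.49 kJ/s
Q = ΔH = -2919.9 kJ/s = -2919.9 kW
Heat removed = 10512 MJ/h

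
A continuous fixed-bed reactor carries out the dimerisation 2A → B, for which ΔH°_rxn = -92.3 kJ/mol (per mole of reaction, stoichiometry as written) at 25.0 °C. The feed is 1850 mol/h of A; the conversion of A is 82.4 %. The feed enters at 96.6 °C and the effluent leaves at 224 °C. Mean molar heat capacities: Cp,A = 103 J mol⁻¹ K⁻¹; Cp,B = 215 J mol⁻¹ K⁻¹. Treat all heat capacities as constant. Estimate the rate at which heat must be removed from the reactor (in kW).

Q_out = 12.4 kW

Extent of reaction ξ = 0.824 × 1850 / 2 = 762.2 mol/h
Reaction term: ξ·ΔH°_rxn = 762.2 × -92.3 = -70351 kJ/h
Sensible, feed 96.6→25 °C: -13643 kJ/h
Outlet flows (mol/h): A 325.6, B 762.2
Sensible, products 25→224 °C: 39285 kJ/h
Q = ΔH = -44710 kJ/h = -12.419 kW
Heat removed = 12.419 kW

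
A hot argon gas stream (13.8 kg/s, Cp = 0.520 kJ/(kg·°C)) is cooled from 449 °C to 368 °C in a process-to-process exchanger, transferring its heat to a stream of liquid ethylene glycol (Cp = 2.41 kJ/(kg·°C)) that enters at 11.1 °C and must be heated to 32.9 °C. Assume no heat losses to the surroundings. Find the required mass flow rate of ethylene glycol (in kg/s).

Heat released by hot stream: Q = 13.8 × 0.520 × (449 − 368) = 581.26 kJ/s
Energy balance on cold side (adiabatic exchanger): Q = ṁ_c·Cp_c·(T_c,out − T_c,in)
ṁ_c = 581.26 / [2.41 × (32.9 − 11.1)] = 11.064 kg/s

ṁ_c = 11.1 kg/s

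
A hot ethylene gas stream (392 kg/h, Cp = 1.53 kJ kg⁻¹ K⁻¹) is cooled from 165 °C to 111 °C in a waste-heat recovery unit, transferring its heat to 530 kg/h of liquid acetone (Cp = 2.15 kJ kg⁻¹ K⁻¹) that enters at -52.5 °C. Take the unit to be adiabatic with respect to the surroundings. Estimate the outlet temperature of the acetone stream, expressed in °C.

Heat released by hot stream: Q = 392 × 1.53 × (165 − 111) = 32387 kJ/h
Energy balance on cold side (adiabatic exchanger): Q = ṁ_c·Cp_c·(T_c,out − T_c,in)
T_c,out = -52.5 + 32387/(530 × 2.15) = -24.078 °C

T_c,out = -24.1 °C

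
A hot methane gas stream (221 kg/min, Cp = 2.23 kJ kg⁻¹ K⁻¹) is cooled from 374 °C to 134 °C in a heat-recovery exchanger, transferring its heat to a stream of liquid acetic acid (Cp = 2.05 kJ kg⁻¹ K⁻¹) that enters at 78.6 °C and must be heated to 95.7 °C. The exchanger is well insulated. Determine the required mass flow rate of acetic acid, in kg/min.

ṁ_c = 3370 kg/min

Heat released by hot stream: Q = 221 × 2.23 × (374 − 134) = 118280 kJ/min
Energy balance on cold side (adiabatic exchanger): Q = ṁ_c·Cp_c·(T_c,out − T_c,in)
ṁ_c = 118280 / [2.05 × (95.7 − 78.6)] = 3374.1 kg/min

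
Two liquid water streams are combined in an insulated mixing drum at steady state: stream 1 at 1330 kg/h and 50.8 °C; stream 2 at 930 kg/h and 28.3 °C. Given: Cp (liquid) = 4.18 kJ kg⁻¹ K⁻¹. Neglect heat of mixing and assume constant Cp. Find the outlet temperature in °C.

Energy balance with Q = 0: Σ ṁᵢCp,ᵢ(T_out − Tᵢ) = 0
T_out = Σ ṁᵢCp,ᵢTᵢ / Σ ṁᵢCp,ᵢ
      = 392430 / 9446.8 = 41.541 °C

T_out = 41.5 °C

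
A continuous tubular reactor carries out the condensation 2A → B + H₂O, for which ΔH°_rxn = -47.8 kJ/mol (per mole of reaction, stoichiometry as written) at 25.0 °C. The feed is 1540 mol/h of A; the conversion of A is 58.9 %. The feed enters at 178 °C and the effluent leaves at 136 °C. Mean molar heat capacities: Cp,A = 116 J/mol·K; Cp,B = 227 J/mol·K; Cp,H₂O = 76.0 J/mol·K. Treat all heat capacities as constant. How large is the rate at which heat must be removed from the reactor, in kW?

Extent of reaction ξ = 0.589 × 1540 / 2 = 453.53 mol/h
Reaction term: ξ·ΔH°_rxn = 453.53 × -47.8 = -21679 kJ/h
Sensible, feed 178→25 °C: -27332 kJ/h
Outlet flows (mol/h): A 632.94, B 453.53, H₂O 453.53
Sensible, products 25→136 °C: 23403 kJ/h
Q = ΔH = -25607 kJ/h = -7.1132 kW
Heat removed = 7.1132 kW

Q_out = 7.11 kW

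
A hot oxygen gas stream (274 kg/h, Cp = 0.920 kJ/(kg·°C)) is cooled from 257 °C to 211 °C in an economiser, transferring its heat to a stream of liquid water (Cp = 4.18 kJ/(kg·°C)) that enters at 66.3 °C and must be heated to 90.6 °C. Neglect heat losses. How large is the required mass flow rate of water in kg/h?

ṁ_c = 114 kg/h

Heat released by hot stream: Q = 274 × 0.920 × (257 − 211) = 11596 kJ/h
Energy balance on cold side (adiabatic exchanger): Q = ṁ_c·Cp_c·(T_c,out − T_c,in)
ṁ_c = 11596 / [4.18 × (90.6 − 66.3)] = 114.16 kg/h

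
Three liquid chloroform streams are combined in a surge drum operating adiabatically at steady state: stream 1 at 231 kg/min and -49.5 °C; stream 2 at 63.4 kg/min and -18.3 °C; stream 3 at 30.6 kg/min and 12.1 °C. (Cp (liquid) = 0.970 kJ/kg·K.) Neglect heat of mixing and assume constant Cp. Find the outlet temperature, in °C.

Adiabatic, steady state ⇒ Σ ṁᵢCp,ᵢ(T_out − Tᵢ) = 0
Σ ṁᵢCp,ᵢTᵢ = 231×0.970×-49.5 + 63.4×0.970×-18.3 + 30.6×0.970×12.1 = -11858
Σ ṁᵢCp,ᵢ = 231×0.970 + 63.4×0.970 + 30.6×0.970 = 315.25
T_out = -11858 / 315.25 = -37.614 °C

T_out = -37.6 °C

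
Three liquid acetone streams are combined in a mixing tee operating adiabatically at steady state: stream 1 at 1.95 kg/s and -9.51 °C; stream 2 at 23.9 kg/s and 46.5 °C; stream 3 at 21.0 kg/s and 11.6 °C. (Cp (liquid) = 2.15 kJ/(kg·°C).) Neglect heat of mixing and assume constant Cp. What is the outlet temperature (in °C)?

T_out = 28.5 °C

Energy balance with Q = 0: Σ ṁᵢCp,ᵢ(T_out − Tᵢ) = 0
Σ ṁᵢCp,ᵢTᵢ = 1.95×2.15×-9.51 + 23.9×2.15×46.5 + 21.0×2.15×11.6 = 2873.3
Σ ṁᵢCp,ᵢ = 1.95×2.15 + 23.9×2.15 + 21.0×2.15 = 100.73
T_out = 2873.3 / 100.73 = 28.525 °C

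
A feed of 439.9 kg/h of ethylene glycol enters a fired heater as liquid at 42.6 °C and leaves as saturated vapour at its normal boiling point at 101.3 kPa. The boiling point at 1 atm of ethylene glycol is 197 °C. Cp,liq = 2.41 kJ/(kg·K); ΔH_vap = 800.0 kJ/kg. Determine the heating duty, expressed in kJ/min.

Q = 8590 kJ/min

liquid 42.6→197 °C: 372.1 kJ/kg
vaporisation at 197 °C: 800 kJ/kg
Δh = 372.1 + 800 = 1172.1 kJ/kg
Q = ṁ·Δh = 439.9 kg/h × 1172.1 kJ/kg = 515610 kJ/h
|Q| = 143.22 kW = 8593.5 kJ/min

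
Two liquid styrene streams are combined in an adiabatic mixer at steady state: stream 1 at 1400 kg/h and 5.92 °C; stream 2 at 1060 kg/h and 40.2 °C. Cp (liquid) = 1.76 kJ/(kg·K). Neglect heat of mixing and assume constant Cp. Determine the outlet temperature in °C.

T_out = 20.7 °C

No heat crosses the boundary, so H_out = H_in.
Σ ṁᵢCp,ᵢTᵢ = 1400×1.76×5.92 + 1060×1.76×40.2 = 89584
Σ ṁᵢCp,ᵢ = 1400×1.76 + 1060×1.76 = 4329.6
T_out = 89584 / 4329.6 = 20.691 °C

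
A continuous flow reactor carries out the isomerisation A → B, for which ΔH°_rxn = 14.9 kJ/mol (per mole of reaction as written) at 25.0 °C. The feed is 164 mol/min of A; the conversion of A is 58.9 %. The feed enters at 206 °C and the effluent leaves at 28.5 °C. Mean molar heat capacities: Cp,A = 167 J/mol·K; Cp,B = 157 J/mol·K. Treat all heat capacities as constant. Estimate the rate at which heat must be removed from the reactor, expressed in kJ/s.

Q_out = 57.1 kJ/s

Extent of reaction ξ = 0.589 × 164 = 96.596 mol/min
Reaction term: ξ·ΔH°_rxn = 96.596 × 14.9 = 1439.3 kJ/min
Sensible, feed 206→25 °C: -4957.2 kJ/min
Outlet flows (mol/min): A 67.404, B 96.596
Sensible, products 25→28.5 °C: 92.477 kJ/min
Q = ΔH = -3425.5 kJ/min = -57.091 kW
Heat removed = 57.091 kJ/s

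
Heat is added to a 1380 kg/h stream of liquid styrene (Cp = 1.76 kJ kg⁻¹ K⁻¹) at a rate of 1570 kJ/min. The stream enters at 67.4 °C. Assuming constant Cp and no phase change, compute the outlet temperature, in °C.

T_out = 106 °C

Q = 1570 kJ/min = 94200 kJ/h
ΔT = Q/(ṁ·Cp) = 94200/(1380×1.76) = 38.785 K
T_out = 67.4 + 38.785 = 106.18 °C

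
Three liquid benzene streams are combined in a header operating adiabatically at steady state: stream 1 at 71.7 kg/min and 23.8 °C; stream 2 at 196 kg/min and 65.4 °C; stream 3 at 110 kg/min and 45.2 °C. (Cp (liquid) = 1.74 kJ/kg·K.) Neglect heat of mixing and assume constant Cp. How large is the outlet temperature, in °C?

Adiabatic, steady state ⇒ Σ ṁᵢCp,ᵢ(T_out − Tᵢ) = 0
Σ ṁᵢCp,ᵢTᵢ = 71.7×1.74×23.8 + 196×1.74×65.4 + 110×1.74×45.2 = 33925
Σ ṁᵢCp,ᵢ = 71.7×1.74 + 196×1.74 + 110×1.74 = 657.2
T_out = 33925 / 657.2 = 51.62 °C

T_out = 51.6 °C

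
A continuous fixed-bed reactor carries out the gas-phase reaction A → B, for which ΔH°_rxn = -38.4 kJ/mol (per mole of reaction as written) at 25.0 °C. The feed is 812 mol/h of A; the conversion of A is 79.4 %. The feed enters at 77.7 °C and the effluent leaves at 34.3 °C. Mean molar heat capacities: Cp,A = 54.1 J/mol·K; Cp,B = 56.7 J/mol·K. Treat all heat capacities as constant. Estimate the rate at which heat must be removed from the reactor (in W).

Extent of reaction ξ = 0.794 × 812 = 644.73 mol/h
Reaction term: ξ·ΔH°_rxn = 644.73 × -38.4 = -24758 kJ/h
Sensible, feed 77.7→25 °C: -2315.1 kJ/h
Outlet flows (mol/h): A 167.27, B 644.73
Sensible, products 25→34.3 °C: 424.13 kJ/h
Q = ΔH = -26648 kJ/h = -7.4024 kW
Heat removed = 7402.4 W

Q_out = 7400 W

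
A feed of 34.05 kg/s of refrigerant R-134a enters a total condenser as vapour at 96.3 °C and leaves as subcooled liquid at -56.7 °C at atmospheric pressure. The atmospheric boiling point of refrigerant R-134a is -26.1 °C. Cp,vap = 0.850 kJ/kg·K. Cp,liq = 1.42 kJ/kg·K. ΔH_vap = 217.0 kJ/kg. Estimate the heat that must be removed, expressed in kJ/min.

vapour 96.3→-26.1 °C: -104.04 kJ/kg
condensation at -26.1 °C: -217 kJ/kg
liquid -26.1→-56.7 °C: -43.452 kJ/kg
Δh = -104.04 + -217 + -43.452 = -364.49 kJ/kg
Q = ṁ·Δh = 34.05 kg/s × -364.49 kJ/kg = -12411 kJ/s
|Q| = 12411 kW = 744660 kJ/min

Q_c = 745000 kJ/min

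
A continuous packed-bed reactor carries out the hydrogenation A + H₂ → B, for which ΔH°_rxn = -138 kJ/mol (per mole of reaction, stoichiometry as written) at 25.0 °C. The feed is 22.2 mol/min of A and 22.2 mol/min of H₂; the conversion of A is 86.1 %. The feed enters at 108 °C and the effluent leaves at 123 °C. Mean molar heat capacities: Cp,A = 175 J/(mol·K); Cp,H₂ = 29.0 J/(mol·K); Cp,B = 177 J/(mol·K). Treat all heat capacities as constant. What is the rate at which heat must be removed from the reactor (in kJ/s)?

Extent of reaction ξ = 0.861 × 22.2 = 19.114 mol/min
Reaction term: ξ·ΔH°_rxn = 19.114 × -138 = -2637.8 kJ/min
Sensible, feed 108→25 °C: -375.89 kJ/min
Outlet flows (mol/min): A 3.0858, H₂ 3.0858, B 19.114
Sensible, products 25→123 °C: 393.25 kJ/min
Q = ΔH = -2620.4 kJ/min = -43.673 kW
Heat removed = 43.673 kJ/s

Q_out = 43.7 kJ/s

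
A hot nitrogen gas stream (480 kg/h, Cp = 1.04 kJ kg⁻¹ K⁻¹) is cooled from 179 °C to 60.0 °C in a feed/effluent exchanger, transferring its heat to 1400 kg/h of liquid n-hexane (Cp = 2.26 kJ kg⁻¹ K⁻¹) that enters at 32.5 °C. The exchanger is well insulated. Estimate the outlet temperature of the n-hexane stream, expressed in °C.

T_c,out = 51.3 °C

Heat released by hot stream: Q = 480 × 1.04 × (179 − 60.0) = 59405 kJ/h
Energy balance on cold side (adiabatic exchanger): Q = ṁ_c·Cp_c·(T_c,out − T_c,in)
T_c,out = 32.5 + 59405/(1400 × 2.26) = 51.275 °C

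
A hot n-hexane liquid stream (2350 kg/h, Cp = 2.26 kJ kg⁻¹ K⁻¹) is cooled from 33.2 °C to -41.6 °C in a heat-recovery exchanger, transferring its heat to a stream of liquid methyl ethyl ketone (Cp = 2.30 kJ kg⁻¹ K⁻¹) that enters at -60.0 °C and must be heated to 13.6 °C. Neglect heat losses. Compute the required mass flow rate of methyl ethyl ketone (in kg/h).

Heat released by hot stream: Q = 2350 × 2.26 × (33.2 − -41.6) = 397260 kJ/h
Energy balance on cold side (adiabatic exchanger): Q = ṁ_c·Cp_c·(T_c,out − T_c,in)
ṁ_c = 397260 / [2.30 × (13.6 − -60.0)] = 2346.8 kg/h

ṁ_c = 2350 kg/h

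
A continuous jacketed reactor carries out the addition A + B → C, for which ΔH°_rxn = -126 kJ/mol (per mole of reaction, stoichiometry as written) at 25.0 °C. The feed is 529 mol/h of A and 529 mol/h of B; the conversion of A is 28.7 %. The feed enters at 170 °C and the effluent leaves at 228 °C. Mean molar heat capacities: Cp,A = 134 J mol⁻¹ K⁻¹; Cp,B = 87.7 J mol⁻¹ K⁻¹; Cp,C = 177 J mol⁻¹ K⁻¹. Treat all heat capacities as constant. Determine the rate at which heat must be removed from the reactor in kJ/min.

Extent of reaction ξ = 0.287 × 529 = 151.82 mol/h
Reaction term: ξ·ΔH°_rxn = 151.82 × -126 = -19130 kJ/h
Sensible, feed 170→25 °C: -17005 kJ/h
Outlet flows (mol/h): A 377.18, B 377.18, C 151.82
Sensible, products 25→228 °C: 22430 kJ/h
Q = ΔH = -13705 kJ/h = -3.807 kW
Heat removed = 228.42 kJ/min

Q_out = 228 kJ/min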